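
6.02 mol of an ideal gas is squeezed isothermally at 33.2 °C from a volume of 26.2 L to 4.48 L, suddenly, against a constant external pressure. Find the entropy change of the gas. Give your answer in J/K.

Entropy is a state function, so ΔS_gas depends only on the end states.
For an isothermal ideal gas ΔS_gas = nR ln(V₂/V₁) = 6.02 × 8.314 × ln(4.48/26.2) = -88.4 J/K.

ΔS_gas = -88.4 J/K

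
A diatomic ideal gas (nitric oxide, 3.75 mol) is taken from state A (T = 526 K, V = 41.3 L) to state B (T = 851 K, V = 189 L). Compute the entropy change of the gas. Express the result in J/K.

Entropy is a state function: ΔS = nC_V ln(T₂/T₁) + nR ln(V₂/V₁), with C_V = 5R/2 = 20.79 J mol⁻¹ K⁻¹ for a diatomic ideal gas.
ΔS = 3.75 × [20.79 × ln(851/526) + 8.314 × ln(189/41.3)] = 84.9 J/K.

ΔS = 84.9 J/K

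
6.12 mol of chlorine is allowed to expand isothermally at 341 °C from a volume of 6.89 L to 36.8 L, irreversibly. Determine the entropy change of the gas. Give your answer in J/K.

Entropy is a state function, so ΔS_gas depends only on the end states.
For an isothermal ideal gas ΔS_gas = nR ln(V₂/V₁) = 6.12 × 8.314 × ln(36.8/6.89) = 85.2 J/K.

ΔS_gas = 85.2 J/K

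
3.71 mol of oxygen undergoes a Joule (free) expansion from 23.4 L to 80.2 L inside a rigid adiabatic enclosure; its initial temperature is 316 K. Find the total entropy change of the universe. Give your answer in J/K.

ΔS_universe = 38 J/K

No heat is exchanged and no work is done, so the ideal-gas temperature stays constant.
Entropy is a state function; using a reversible isothermal path, ΔS_gas = nR ln(V₂/V₁) = 3.71 × 8.314 × ln(80.2/23.4) = 38 J/K.
The insulated surroundings exchange no heat, so ΔS_surr = 0 and ΔS_universe = ΔS_gas.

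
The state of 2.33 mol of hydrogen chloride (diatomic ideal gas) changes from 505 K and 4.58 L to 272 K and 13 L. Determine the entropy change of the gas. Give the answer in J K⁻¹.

Entropy is a state function: ΔS = nC_V ln(T₂/T₁) + nR ln(V₂/V₁), with C_V = 5R/2 = 20.79 J mol⁻¹ K⁻¹ for a diatomic ideal gas.
ΔS = 2.33 × [20.79 × ln(272/505) + 8.314 × ln(13/4.58)] = -9.76 J/K.

ΔS = -9.76 J/K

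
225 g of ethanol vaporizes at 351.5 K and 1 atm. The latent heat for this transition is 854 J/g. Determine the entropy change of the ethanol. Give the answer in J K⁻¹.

ΔS = 547 J/K

Heat absorbed by the substance: Q = mL = 225 × 854 = 192150 J.
At constant T, ΔS = Q_rev/T = 192150 / 351.5 = 547 J/K.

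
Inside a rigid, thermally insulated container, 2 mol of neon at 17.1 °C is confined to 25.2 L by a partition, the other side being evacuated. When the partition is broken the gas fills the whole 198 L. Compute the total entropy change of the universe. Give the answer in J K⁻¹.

No heat is exchanged and no work is done, so the ideal-gas temperature stays constant.
Entropy is a state function; using a reversible isothermal path, ΔS_gas = nR ln(V₂/V₁) = 2 × 8.314 × ln(198/25.2) = 34.3 J/K.
The insulated surroundings exchange no heat, so ΔS_surr = 0 and ΔS_universe = ΔS_gas.

ΔS_universe = 34.3 J/K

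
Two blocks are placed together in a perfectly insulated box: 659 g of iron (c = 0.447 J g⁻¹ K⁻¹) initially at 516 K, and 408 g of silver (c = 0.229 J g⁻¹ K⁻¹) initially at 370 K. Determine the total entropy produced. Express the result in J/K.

Energy balance: T_f = (m₁c₁T₁ + m₂c₂T₂)/(m₁c₁ + m₂c₂) = 480.84 K.
ΔS₁ = m₁c₁ ln(T_f/T₁) = 294.573 × ln(480.84/516) = -20.787 J/K.
ΔS₂ = m₂c₂ ln(T_f/T₂) = 93.432 × ln(480.84/370) = 24.483 J/K.
ΔS_total = -20.787 + 24.483 = 3.7 J/K.

ΔS_total = 3.7 J/K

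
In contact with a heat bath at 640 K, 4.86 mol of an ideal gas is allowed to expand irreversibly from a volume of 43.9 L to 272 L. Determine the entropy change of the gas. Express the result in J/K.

ΔS_gas = 73.7 J/K

Entropy is a state function, so ΔS_gas depends only on the end states.
For an isothermal ideal gas ΔS_gas = nR ln(V₂/V₁) = 4.86 × 8.314 × ln(272/43.9) = 73.7 J/K.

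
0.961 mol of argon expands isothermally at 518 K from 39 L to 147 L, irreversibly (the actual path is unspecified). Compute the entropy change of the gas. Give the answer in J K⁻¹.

Entropy is a state function, so ΔS_gas depends only on the end states.
For an isothermal ideal gas ΔS_gas = nR ln(V₂/V₁) = 0.961 × 8.314 × ln(147/39) = 10.6 J/K.

ΔS_gas = 10.6 J/K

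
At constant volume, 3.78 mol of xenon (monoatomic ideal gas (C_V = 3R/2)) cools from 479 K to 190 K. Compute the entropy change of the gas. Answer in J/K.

At constant volume, ΔS = nC_V ln(T₂/T₁) with C_V = 3R/2 = 12.47 J mol⁻¹ K⁻¹.
ΔS = 3.78 × 12.47 × ln(190/479) = -43.6 J/K.

ΔS = -43.6 J/K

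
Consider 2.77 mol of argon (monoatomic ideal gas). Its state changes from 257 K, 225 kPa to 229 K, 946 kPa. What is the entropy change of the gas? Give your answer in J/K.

ΔS = -39.7 J/K

ΔS = nC_p ln(T₂/T₁) − nR ln(P₂/P₁), with C_p = 5R/2 = 20.79 J mol⁻¹ K⁻¹ for a monoatomic ideal gas.
ΔS = 2.77 × [20.79 × ln(229/257) − 8.314 × ln(946/225)] = -39.7 J/K.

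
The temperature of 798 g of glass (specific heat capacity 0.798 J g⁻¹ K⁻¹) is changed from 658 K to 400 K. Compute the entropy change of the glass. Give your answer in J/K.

ΔS = -317 J/K

ΔS = ∫dQ_rev/T = m c ln(T₂/T₁) = 798 × 0.798 × ln(400/658) = -317 J/K.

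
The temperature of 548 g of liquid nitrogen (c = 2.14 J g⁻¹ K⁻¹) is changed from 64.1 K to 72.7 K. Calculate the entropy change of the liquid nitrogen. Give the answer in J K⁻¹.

ΔS = 148 J/K

ΔS = ∫dQ_rev/T = m c ln(T₂/T₁) = 548 × 2.14 × ln(72.7/64.1) = 148 J/K.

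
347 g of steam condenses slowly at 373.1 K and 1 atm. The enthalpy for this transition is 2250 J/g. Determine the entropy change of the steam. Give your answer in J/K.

Heat released by the substance: Q = −mL = −347 × 2250 = −780750 J.
At constant T, ΔS = Q_rev/T = −780750 / 373.1 = -2090 J/K.

ΔS = -2090 J/K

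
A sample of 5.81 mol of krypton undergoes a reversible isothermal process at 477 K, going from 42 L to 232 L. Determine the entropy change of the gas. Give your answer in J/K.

For an isothermal ideal gas ΔS_gas = nR ln(V₂/V₁) = 5.81 × 8.314 × ln(232/42) = 82.6 J/K.

ΔS_gas = 82.6 J/K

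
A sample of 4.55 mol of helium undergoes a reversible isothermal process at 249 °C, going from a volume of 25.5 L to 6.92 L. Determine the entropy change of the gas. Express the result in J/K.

ΔS_gas = -49.3 J/K

For an isothermal ideal gas ΔS_gas = nR ln(V₂/V₁) = 4.55 × 8.314 × ln(6.92/25.5) = -49.3 J/K.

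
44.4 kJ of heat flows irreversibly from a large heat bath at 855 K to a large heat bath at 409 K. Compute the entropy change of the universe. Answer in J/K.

ΔS_total = 56.6 J/K

ΔS_hot = −Q/T_H = −44400/855 = -51.93 J/K and ΔS_cold = +Q/T_C = 44400/409 = 108.56 J/K.
ΔS_total = -51.93 + 108.56 = 56.6 J/K, positive as the second law requires.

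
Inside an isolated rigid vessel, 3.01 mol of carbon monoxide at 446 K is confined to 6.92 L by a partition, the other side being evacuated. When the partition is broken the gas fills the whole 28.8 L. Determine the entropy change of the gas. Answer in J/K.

ΔS_gas = 35.7 J/K

No heat is exchanged and no work is done, so the ideal-gas temperature stays constant.
Entropy is a state function; using a reversible isothermal path, ΔS_gas = nR ln(V₂/V₁) = 3.01 × 8.314 × ln(28.8/6.92) = 35.7 J/K.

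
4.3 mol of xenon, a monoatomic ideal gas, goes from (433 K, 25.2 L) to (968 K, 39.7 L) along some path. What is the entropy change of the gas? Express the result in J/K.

ΔS = 59.4 J/K

Entropy is a state function: ΔS = nC_V ln(T₂/T₁) + nR ln(V₂/V₁), with C_V = 3R/2 = 12.47 J mol⁻¹ K⁻¹ for a monoatomic ideal gas.
ΔS = 4.3 × [12.47 × ln(968/433) + 8.314 × ln(39.7/25.2)] = 59.4 J/K.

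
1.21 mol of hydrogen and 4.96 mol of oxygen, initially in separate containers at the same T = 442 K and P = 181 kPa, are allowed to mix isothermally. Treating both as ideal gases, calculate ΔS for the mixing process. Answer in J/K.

ΔS_mix = 25.4 J/K

Mole fractions: x_A = 1.21/6.17 = 0.196, x_B = 0.804.
ΔS_mix = −R(n_A ln x_A + n_B ln x_B) = −8.314 × (1.21 ln 0.196 + 4.96 ln 0.804) = 25.4 J/K.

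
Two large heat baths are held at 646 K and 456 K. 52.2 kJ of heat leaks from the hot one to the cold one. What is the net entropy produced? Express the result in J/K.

ΔS_total = 33.7 J/K

ΔS_hot = −Q/T_H = −52200/646 = -80.8 J/K and ΔS_cold = +Q/T_C = 52200/456 = 114.5 J/K.
ΔS_total = -80.8 + 114.5 = 33.7 J/K, positive as the second law requires.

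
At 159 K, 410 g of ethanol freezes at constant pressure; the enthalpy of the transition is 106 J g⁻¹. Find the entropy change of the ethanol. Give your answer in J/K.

ΔS = -273 J/K

Heat released by the substance: Q = −mL = −410 × 106 = −43460 J.
At constant T, ΔS = Q_rev/T = −43460 / 159 = -273 J/K.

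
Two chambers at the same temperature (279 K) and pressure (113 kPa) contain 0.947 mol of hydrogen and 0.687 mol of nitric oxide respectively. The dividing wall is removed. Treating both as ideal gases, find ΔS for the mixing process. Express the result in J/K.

Mole fractions: x_A = 0.947/1.63 = 0.58, x_B = 0.42.
ΔS_mix = −R(n_A ln x_A + n_B ln x_B) = −8.314 × (0.947 ln 0.58 + 0.687 ln 0.42) = 9.24 J/K.

ΔS_mix = 9.24 J/K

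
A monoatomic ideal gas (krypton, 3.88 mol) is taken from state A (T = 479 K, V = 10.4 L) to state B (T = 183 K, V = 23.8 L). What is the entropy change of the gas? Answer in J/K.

ΔS = -19.9 J/K

Entropy is a state function: ΔS = nC_V ln(T₂/T₁) + nR ln(V₂/V₁), with C_V = 3R/2 = 12.47 J mol⁻¹ K⁻¹ for a monoatomic ideal gas.
ΔS = 3.88 × [12.47 × ln(183/479) + 8.314 × ln(23.8/10.4)] = -19.9 J/K.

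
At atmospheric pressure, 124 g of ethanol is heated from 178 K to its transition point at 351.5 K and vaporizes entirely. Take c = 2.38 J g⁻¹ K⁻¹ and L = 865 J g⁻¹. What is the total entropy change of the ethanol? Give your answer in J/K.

Warming step: ΔS₁ = m c ln(T_tr/T_i) = 124 × 2.38 × ln(351.5/178) = 200.8 J/K.
Phase change: ΔS₂ = +mL/T_tr = 124 × 865 / 351.5 = 305.1 J/K.
ΔS_total = (200.8) + (305.1) = 506 J/K.

ΔS = 506 J/K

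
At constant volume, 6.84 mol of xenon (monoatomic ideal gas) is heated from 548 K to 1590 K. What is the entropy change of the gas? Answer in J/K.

At constant volume, ΔS = nC_V ln(T₂/T₁) with C_V = 3R/2 = 12.47 J mol⁻¹ K⁻¹.
ΔS = 6.84 × 12.47 × ln(1590/548) = 90.9 J/K.

ΔS = 90.9 J/K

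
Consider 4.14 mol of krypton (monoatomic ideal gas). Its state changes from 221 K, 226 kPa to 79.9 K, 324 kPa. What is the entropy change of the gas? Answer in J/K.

ΔS = -99.9 J/K

ΔS = nC_p ln(T₂/T₁) − nR ln(P₂/P₁), with C_p = 5R/2 = 20.79 J mol⁻¹ K⁻¹ for a monoatomic ideal gas.
ΔS = 4.14 × [20.79 × ln(79.9/221) − 8.314 × ln(324/226)] = -99.9 J/K.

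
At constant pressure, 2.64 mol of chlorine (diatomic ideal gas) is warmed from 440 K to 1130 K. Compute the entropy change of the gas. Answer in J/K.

At constant pressure, ΔS = nC_p ln(T₂/T₁) with C_p = 7R/2 = 29.1 J mol⁻¹ K⁻¹.
ΔS = 2.64 × 29.1 × ln(1130/440) = 72.5 J/K.

ΔS = 72.5 J/K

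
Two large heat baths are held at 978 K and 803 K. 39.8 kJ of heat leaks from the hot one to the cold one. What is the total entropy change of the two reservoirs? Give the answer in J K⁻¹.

ΔS_hot = −Q/T_H = −39800/978 = -40.695 J/K and ΔS_cold = +Q/T_C = 39800/803 = 49.564 J/K.
ΔS_total = -40.695 + 49.564 = 8.87 J/K, positive as the second law requires.

ΔS_total = 8.87 J/K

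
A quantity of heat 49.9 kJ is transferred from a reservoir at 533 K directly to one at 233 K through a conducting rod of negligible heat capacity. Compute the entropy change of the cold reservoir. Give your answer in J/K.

ΔS_cold = 214 J/K

The cold reservoir gains heat Q, so ΔS_cold = +Q/T_C = 49900/233 = 214 J/K.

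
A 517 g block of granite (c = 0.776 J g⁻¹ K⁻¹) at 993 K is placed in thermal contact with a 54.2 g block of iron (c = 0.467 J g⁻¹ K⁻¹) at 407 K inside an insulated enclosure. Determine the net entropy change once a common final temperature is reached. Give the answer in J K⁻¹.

ΔS_total = 7.37 J/K

Energy balance: T_f = (m₁c₁T₁ + m₂c₂T₂)/(m₁c₁ + m₂c₂) = 958.22 K.
ΔS₁ = m₁c₁ ln(T_f/T₁) = 401.192 × ln(958.22/993) = -14.3 J/K.
ΔS₂ = m₂c₂ ln(T_f/T₂) = 25.3114 × ln(958.22/407) = 21.67 J/K.
ΔS_total = -14.3 + 21.67 = 7.37 J/K.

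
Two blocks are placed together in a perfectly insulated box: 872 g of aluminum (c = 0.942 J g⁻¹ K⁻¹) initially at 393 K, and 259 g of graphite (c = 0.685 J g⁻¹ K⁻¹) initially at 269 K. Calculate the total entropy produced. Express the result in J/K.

ΔS_total = 9.65 J/K

Energy balance: T_f = (m₁c₁T₁ + m₂c₂T₂)/(m₁c₁ + m₂c₂) = 370.97 K.
ΔS₁ = m₁c₁ ln(T_f/T₁) = 821.424 × ln(370.97/393) = -47.38 J/K.
ΔS₂ = m₂c₂ ln(T_f/T₂) = 177.415 × ln(370.97/269) = 57.03 J/K.
ΔS_total = -47.38 + 57.03 = 9.65 J/K.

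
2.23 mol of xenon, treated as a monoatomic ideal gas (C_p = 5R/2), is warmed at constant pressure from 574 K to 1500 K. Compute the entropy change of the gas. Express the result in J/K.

At constant pressure, ΔS = nC_p ln(T₂/T₁) with C_p = 5R/2 = 20.79 J mol⁻¹ K⁻¹.
ΔS = 2.23 × 20.79 × ln(1500/574) = 44.5 J/K.

ΔS = 44.5 J/K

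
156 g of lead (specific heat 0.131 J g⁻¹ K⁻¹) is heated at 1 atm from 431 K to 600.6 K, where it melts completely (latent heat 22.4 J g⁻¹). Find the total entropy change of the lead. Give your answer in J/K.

ΔS = 12.6 J/K

Warming step: ΔS₁ = m c ln(T_tr/T_i) = 156 × 0.131 × ln(600.6/431) = 6.781 J/K.
Phase change: ΔS₂ = +mL/T_tr = 156 × 22.4 / 600.6 = 5.818 J/K.
ΔS_total = (6.781) + (5.818) = 12.6 J/K.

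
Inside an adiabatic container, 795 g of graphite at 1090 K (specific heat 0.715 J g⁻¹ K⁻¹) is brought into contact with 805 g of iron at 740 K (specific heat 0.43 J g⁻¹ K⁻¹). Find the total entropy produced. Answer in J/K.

ΔS_total = 15.6 J/K

Energy balance: T_f = (m₁c₁T₁ + m₂c₂T₂)/(m₁c₁ + m₂c₂) = 957.53 K.
ΔS₁ = m₁c₁ ln(T_f/T₁) = 568.425 × ln(957.53/1090) = -73.65 J/K.
ΔS₂ = m₂c₂ ln(T_f/T₂) = 346.15 × ln(957.53/740) = 89.21 J/K.
ΔS_total = -73.65 + 89.21 = 15.6 J/K.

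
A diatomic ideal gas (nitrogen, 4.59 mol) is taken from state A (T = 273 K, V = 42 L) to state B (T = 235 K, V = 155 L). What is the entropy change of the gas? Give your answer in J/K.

ΔS = 35.5 J/K

Entropy is a state function: ΔS = nC_V ln(T₂/T₁) + nR ln(V₂/V₁), with C_V = 5R/2 = 20.79 J mol⁻¹ K⁻¹ for a diatomic ideal gas.
ΔS = 4.59 × [20.79 × ln(235/273) + 8.314 × ln(155/42)] = 35.5 J/K.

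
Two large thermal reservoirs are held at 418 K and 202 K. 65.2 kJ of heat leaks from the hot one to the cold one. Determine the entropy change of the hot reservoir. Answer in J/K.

The hot reservoir loses heat Q, so ΔS_hot = −Q/T_H = −65200/418 = -156 J/K.

ΔS_hot = -156 J/K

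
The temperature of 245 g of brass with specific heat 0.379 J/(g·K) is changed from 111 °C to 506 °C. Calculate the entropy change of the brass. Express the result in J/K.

ΔS = 65.7 J/K

In kelvin: T₁ = 384.15 K, T₂ = 779.15 K. ΔS = ∫dQ_rev/T = m c ln(T₂/T₁) = 245 × 0.379 × ln(779.15/384.15) = 65.7 J/K.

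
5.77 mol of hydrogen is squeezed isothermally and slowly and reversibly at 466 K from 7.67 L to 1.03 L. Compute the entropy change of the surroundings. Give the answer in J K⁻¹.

For an isothermal ideal gas ΔS_gas = nR ln(V₂/V₁) = 5.77 × 8.314 × ln(1.03/7.67) = -96.3 J/K.
The process is reversible, so ΔS_surr = −ΔS_gas = 96.3 J/K and ΔS_universe = 0.

ΔS_surr = 96.3 J/K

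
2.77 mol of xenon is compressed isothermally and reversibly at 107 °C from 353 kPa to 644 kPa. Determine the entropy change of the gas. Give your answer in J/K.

For an isothermal ideal gas ΔS_gas = nR ln(P₁/P₂) = 2.77 × 8.314 × ln(353/644) = -13.8 J/K.

ΔS_gas = -13.8 J/K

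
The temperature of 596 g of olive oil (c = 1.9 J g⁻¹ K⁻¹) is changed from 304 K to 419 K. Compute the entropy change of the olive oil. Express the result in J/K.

ΔS = 363 J/K

ΔS = ∫dQ_rev/T = m c ln(T₂/T₁) = 596 × 1.9 × ln(419/304) = 363 J/K.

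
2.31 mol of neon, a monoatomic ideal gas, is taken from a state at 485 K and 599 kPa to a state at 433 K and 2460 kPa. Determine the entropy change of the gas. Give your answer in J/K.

ΔS = nC_p ln(T₂/T₁) − nR ln(P₂/P₁), with C_p = 5R/2 = 20.79 J mol⁻¹ K⁻¹ for a monoatomic ideal gas.
ΔS = 2.31 × [20.79 × ln(433/485) − 8.314 × ln(2460/599)] = -32.6 J/K.

ΔS = -32.6 J/K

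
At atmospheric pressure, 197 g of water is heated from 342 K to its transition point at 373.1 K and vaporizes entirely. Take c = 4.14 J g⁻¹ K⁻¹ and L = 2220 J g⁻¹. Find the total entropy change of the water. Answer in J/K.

ΔS = 1240 J/K

Warming step: ΔS₁ = m c ln(T_tr/T_i) = 197 × 4.14 × ln(373.1/342) = 70.98 J/K.
Phase change: ΔS₂ = +mL/T_tr = 197 × 2220 / 373.1 = 1172 J/K.
ΔS_total = (70.98) + (1172) = 1240 J/K.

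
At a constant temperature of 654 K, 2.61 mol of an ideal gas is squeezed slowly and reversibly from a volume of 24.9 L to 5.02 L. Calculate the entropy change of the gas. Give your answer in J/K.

For an isothermal ideal gas ΔS_gas = nR ln(V₂/V₁) = 2.61 × 8.314 × ln(5.02/24.9) = -34.8 J/K.

ΔS_gas = -34.8 J/K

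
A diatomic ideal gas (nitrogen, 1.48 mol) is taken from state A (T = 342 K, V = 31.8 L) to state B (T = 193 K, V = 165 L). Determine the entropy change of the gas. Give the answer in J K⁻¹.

Entropy is a state function: ΔS = nC_V ln(T₂/T₁) + nR ln(V₂/V₁), with C_V = 5R/2 = 20.79 J mol⁻¹ K⁻¹ for a diatomic ideal gas.
ΔS = 1.48 × [20.79 × ln(193/342) + 8.314 × ln(165/31.8)] = 2.66 J/K.

ΔS = 2.66 J/K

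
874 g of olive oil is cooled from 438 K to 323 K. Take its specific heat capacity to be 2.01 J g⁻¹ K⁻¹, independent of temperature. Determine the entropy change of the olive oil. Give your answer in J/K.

ΔS = -535 J/K

ΔS = ∫dQ_rev/T = m c ln(T₂/T₁) = 874 × 2.01 × ln(323/438) = -535 J/K.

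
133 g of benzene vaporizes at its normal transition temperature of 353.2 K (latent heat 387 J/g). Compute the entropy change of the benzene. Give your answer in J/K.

ΔS = 146 J/K

Heat absorbed by the substance: Q = mL = 133 × 387 = 51471 J.
At constant T, ΔS = Q_rev/T = 51471 / 353.2 = 146 J/K.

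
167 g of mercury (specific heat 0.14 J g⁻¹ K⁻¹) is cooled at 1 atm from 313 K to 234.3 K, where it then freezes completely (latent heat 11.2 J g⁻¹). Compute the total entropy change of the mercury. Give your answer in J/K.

Cooling step: ΔS₁ = m c ln(T_tr/T_i) = 167 × 0.14 × ln(234.3/313) = -6.771 J/K.
Phase change: ΔS₂ = −mL/T_tr = −167 × 11.2 / 234.3 = -7.983 J/K.
ΔS_total = (-6.771) + (-7.983) = -14.8 J/K.

ΔS = -14.8 J/K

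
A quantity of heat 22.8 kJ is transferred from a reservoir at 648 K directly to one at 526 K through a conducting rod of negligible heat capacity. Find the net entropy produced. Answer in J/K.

ΔS_hot = −Q/T_H = −22800/648 = -35.19 J/K and ΔS_cold = +Q/T_C = 22800/526 = 43.35 J/K.
ΔS_total = -35.19 + 43.35 = 8.16 J/K, positive as the second law requires.

ΔS_total = 8.16 J/K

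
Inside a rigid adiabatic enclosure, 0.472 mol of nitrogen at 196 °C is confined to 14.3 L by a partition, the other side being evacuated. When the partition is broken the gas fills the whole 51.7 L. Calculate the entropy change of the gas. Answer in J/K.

ΔS_gas = 5.04 J/K

No heat is exchanged and no work is done, so the ideal-gas temperature stays constant.
Entropy is a state function; using a reversible isothermal path, ΔS_gas = nR ln(V₂/V₁) = 0.472 × 8.314 × ln(51.7/14.3) = 5.04 J/K.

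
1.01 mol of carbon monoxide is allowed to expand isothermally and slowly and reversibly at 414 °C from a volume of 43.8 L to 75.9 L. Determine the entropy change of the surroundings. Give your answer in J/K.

For an isothermal ideal gas ΔS_gas = nR ln(V₂/V₁) = 1.01 × 8.314 × ln(75.9/43.8) = 4.62 J/K.
The process is reversible, so ΔS_surr = −ΔS_gas = -4.62 J/K and ΔS_universe = 0.

ΔS_surr = -4.62 J/K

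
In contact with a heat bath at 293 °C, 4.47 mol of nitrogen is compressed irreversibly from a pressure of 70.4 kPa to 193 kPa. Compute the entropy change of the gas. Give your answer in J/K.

ΔS_gas = -37.5 J/K

Entropy is a state function, so ΔS_gas depends only on the end states.
For an isothermal ideal gas ΔS_gas = nR ln(P₁/P₂) = 4.47 × 8.314 × ln(70.4/193) = -37.5 J/K.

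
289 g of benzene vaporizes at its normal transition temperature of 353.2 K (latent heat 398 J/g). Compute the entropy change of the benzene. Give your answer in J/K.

ΔS = 326 J/K

Heat absorbed by the substance: Q = mL = 289 × 398 = 115022 J.
At constant T, ΔS = Q_rev/T = 115022 / 353.2 = 326 J/K.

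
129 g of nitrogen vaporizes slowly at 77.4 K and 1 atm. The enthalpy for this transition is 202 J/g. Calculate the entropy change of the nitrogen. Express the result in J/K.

ΔS = 337 J/K

Heat absorbed by the substance: Q = mL = 129 × 202 = 26058 J.
At constant T, ΔS = Q_rev/T = 26058 / 77.4 = 337 J/K.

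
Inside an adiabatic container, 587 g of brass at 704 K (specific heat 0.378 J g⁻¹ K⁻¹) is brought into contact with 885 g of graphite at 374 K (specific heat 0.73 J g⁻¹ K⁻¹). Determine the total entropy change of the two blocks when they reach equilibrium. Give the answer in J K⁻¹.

ΔS_total = 36.2 J/K

Energy balance: T_f = (m₁c₁T₁ + m₂c₂T₂)/(m₁c₁ + m₂c₂) = 458.36 K.
ΔS₁ = m₁c₁ ln(T_f/T₁) = 221.886 × ln(458.36/704) = -95.21 J/K.
ΔS₂ = m₂c₂ ln(T_f/T₂) = 646.05 × ln(458.36/374) = 131.4 J/K.
ΔS_total = -95.21 + 131.4 = 36.2 J/K.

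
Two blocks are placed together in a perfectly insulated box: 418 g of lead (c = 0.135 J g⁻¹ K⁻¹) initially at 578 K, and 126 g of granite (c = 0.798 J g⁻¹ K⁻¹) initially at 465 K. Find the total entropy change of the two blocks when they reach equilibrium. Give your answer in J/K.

ΔS_total = 0.871 J/K

Energy balance: T_f = (m₁c₁T₁ + m₂c₂T₂)/(m₁c₁ + m₂c₂) = 505.62 K.
ΔS₁ = m₁c₁ ln(T_f/T₁) = 56.43 × ln(505.62/578) = -7.55 J/K.
ΔS₂ = m₂c₂ ln(T_f/T₂) = 100.548 × ln(505.62/465) = 8.421 J/K.
ΔS_total = -7.55 + 8.421 = 0.871 J/K.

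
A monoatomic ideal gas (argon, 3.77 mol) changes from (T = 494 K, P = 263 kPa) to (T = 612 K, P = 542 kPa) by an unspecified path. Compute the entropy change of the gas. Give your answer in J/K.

ΔS = -5.88 J/K

ΔS = nC_p ln(T₂/T₁) − nR ln(P₂/P₁), with C_p = 5R/2 = 20.79 J mol⁻¹ K⁻¹ for a monoatomic ideal gas.
ΔS = 3.77 × [20.79 × ln(612/494) − 8.314 × ln(542/263)] = -5.88 J/K.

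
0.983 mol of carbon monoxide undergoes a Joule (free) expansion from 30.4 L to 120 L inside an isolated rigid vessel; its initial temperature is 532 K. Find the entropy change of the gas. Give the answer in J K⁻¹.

ΔS_gas = 11.2 J/K

No heat is exchanged and no work is done, so the ideal-gas temperature stays constant.
Entropy is a state function; using a reversible isothermal path, ΔS_gas = nR ln(V₂/V₁) = 0.983 × 8.314 × ln(120/30.4) = 11.2 J/K.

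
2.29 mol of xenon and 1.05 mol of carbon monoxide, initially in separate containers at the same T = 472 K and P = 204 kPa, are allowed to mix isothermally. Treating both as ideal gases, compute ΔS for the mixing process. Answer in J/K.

Mole fractions: x_A = 2.29/3.34 = 0.686, x_B = 0.314.
ΔS_mix = −R(n_A ln x_A + n_B ln x_B) = −8.314 × (2.29 ln 0.686 + 1.05 ln 0.314) = 17.3 J/K.

ΔS_mix = 17.3 J/K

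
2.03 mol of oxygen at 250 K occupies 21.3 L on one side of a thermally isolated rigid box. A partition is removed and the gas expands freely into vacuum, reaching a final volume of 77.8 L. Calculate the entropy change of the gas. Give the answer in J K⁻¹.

For an ideal gas in free expansion Q = 0 and W = 0, so T is unchanged.
Entropy is a state function; using a reversible isothermal path, ΔS_gas = nR ln(V₂/V₁) = 2.03 × 8.314 × ln(77.8/21.3) = 21.9 J/K.

ΔS_gas = 21.9 J/K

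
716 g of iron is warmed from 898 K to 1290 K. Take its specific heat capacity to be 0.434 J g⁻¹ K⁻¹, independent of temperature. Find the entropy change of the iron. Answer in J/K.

ΔS = 113 J/K

ΔS = ∫dQ_rev/T = m c ln(T₂/T₁) = 716 × 0.434 × ln(1290/898) = 113 J/K.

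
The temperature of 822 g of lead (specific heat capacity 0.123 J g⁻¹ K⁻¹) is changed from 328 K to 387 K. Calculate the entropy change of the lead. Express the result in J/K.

ΔS = ∫dQ_rev/T = m c ln(T₂/T₁) = 822 × 0.123 × ln(387/328) = 16.7 J/K.

ΔS = 16.7 J/K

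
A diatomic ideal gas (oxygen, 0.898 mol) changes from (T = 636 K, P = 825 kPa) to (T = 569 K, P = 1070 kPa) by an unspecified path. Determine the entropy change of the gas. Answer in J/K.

ΔS = -4.85 J/K

ΔS = nC_p ln(T₂/T₁) − nR ln(P₂/P₁), with C_p = 7R/2 = 29.1 J mol⁻¹ K⁻¹ for a diatomic ideal gas.
ΔS = 0.898 × [29.1 × ln(569/636) − 8.314 × ln(1070/825)] = -4.85 J/K.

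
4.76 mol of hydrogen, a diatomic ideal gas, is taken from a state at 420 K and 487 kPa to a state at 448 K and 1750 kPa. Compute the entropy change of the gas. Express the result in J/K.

ΔS = nC_p ln(T₂/T₁) − nR ln(P₂/P₁), with C_p = 7R/2 = 29.1 J mol⁻¹ K⁻¹ for a diatomic ideal gas.
ΔS = 4.76 × [29.1 × ln(448/420) − 8.314 × ln(1750/487)] = -41.7 J/K.

ΔS = -41.7 J/K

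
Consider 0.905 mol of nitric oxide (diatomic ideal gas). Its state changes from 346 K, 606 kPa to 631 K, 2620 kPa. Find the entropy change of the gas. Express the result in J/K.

ΔS = nC_p ln(T₂/T₁) − nR ln(P₂/P₁), with C_p = 7R/2 = 29.1 J mol⁻¹ K⁻¹ for a diatomic ideal gas.
ΔS = 0.905 × [29.1 × ln(631/346) − 8.314 × ln(2620/606)] = 4.81 J/K.

ΔS = 4.81 J/K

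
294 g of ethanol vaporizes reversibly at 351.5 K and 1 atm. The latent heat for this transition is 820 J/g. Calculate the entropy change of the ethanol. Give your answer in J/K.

Heat absorbed by the substance: Q = mL = 294 × 820 = 241080 J.
At constant T, ΔS = Q_rev/T = 241080 / 351.5 = 686 J/K.

ΔS = 686 J/K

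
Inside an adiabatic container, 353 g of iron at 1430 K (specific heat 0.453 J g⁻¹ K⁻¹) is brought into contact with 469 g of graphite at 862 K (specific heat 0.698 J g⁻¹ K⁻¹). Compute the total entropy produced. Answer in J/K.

Energy balance: T_f = (m₁c₁T₁ + m₂c₂T₂)/(m₁c₁ + m₂c₂) = 1048.4 K.
ΔS₁ = m₁c₁ ln(T_f/T₁) = 159.909 × ln(1048.4/1430) = -49.6369 J/K.
ΔS₂ = m₂c₂ ln(T_f/T₂) = 327.362 × ln(1048.4/862) = 64.0867 J/K.
ΔS_total = -49.6369 + 64.0867 = 14.4 J/K.

ΔS_total = 14.4 J/K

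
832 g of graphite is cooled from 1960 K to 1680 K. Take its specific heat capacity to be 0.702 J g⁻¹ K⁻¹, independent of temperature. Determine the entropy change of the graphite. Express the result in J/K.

ΔS = -90 J/K

ΔS = ∫dQ_rev/T = m c ln(T₂/T₁) = 832 × 0.702 × ln(1680/1960) = -90 J/K.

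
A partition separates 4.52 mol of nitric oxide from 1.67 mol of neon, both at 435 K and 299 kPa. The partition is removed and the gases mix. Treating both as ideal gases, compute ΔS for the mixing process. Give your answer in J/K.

ΔS_mix = 30 J/K

Mole fractions: x_A = 4.52/6.19 = 0.73, x_B = 0.27.
ΔS_mix = −R(n_A ln x_A + n_B ln x_B) = −8.314 × (4.52 ln 0.73 + 1.67 ln 0.27) = 30 J/K.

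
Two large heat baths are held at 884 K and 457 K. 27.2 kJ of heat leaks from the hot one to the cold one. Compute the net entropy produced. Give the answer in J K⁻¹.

ΔS_hot = −Q/T_H = −27200/884 = -30.7692 J/K and ΔS_cold = +Q/T_C = 27200/457 = 59.5186 J/K.
ΔS_total = -30.7692 + 59.5186 = 28.7 J/K, positive as the second law requires.

ΔS_total = 28.7 J/K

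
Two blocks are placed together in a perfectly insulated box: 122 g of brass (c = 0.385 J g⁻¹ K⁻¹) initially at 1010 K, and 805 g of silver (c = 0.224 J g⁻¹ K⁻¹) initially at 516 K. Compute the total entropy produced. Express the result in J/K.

ΔS_total = 9.49 J/K

Energy balance: T_f = (m₁c₁T₁ + m₂c₂T₂)/(m₁c₁ + m₂c₂) = 618.09 K.
ΔS₁ = m₁c₁ ln(T_f/T₁) = 46.97 × ln(618.09/1010) = -23.066 J/K.
ΔS₂ = m₂c₂ ln(T_f/T₂) = 180.32 × ln(618.09/516) = 32.552 J/K.
ΔS_total = -23.066 + 32.552 = 9.49 J/K.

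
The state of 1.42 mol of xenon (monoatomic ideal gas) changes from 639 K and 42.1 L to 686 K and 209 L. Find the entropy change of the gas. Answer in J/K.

Entropy is a state function: ΔS = nC_V ln(T₂/T₁) + nR ln(V₂/V₁), with C_V = 3R/2 = 12.47 J mol⁻¹ K⁻¹ for a monoatomic ideal gas.
ΔS = 1.42 × [12.47 × ln(686/639) + 8.314 × ln(209/42.1)] = 20.2 J/K.

ΔS = 20.2 J/K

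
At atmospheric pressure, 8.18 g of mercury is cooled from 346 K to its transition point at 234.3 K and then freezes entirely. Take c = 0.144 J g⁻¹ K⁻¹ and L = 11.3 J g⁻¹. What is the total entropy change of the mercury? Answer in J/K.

ΔS = -0.854 J/K

Cooling step: ΔS₁ = m c ln(T_tr/T_i) = 8.18 × 0.144 × ln(234.3/346) = -0.4592 J/K.
Phase change: ΔS₂ = −mL/T_tr = −8.18 × 11.3 / 234.3 = -0.3945 J/K.
ΔS_total = (-0.4592) + (-0.3945) = -0.854 J/K.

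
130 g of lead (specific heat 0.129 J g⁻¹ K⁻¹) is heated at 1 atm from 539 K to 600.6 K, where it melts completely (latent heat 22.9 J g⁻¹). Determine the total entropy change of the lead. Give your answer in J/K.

ΔS = 6.77 J/K

Warming step: ΔS₁ = m c ln(T_tr/T_i) = 130 × 0.129 × ln(600.6/539) = 1.815 J/K.
Phase change: ΔS₂ = +mL/T_tr = 130 × 22.9 / 600.6 = 4.957 J/K.
ΔS_total = (1.815) + (4.957) = 6.77 J/K.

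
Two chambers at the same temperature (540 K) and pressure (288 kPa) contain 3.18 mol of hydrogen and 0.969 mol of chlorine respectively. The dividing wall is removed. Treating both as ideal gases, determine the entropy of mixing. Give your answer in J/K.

ΔS_mix = 18.7 J/K

Mole fractions: x_A = 3.18/4.15 = 0.766, x_B = 0.234.
ΔS_mix = −R(n_A ln x_A + n_B ln x_B) = −8.314 × (3.18 ln 0.766 + 0.969 ln 0.234) = 18.7 J/K.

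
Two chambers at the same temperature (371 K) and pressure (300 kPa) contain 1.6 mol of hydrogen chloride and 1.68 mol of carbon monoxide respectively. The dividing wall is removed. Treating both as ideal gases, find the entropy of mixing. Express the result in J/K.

ΔS_mix = 18.9 J/K

Mole fractions: x_A = 1.6/3.28 = 0.488, x_B = 0.512.
ΔS_mix = −R(n_A ln x_A + n_B ln x_B) = −8.314 × (1.6 ln 0.488 + 1.68 ln 0.512) = 18.9 J/K.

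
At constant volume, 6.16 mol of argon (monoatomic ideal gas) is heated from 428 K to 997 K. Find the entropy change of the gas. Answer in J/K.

At constant volume, ΔS = nC_V ln(T₂/T₁) with C_V = 3R/2 = 12.47 J mol⁻¹ K⁻¹.
ΔS = 6.16 × 12.47 × ln(997/428) = 65 J/K.

ΔS = 65 J/K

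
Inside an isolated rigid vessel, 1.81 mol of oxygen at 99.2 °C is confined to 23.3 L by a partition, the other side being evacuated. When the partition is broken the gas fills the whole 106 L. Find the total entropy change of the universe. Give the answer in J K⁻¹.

For an ideal gas in free expansion Q = 0 and W = 0, so T is unchanged.
Entropy is a state function; using a reversible isothermal path, ΔS_gas = nR ln(V₂/V₁) = 1.81 × 8.314 × ln(106/23.3) = 22.8 J/K.
The insulated surroundings exchange no heat, so ΔS_surr = 0 and ΔS_universe = ΔS_gas.

ΔS_universe = 22.8 J/K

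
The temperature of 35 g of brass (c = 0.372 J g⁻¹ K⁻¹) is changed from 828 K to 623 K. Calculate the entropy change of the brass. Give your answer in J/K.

ΔS = -3.7 J/K

ΔS = ∫dQ_rev/T = m c ln(T₂/T₁) = 35 × 0.372 × ln(623/828) = -3.7 J/K.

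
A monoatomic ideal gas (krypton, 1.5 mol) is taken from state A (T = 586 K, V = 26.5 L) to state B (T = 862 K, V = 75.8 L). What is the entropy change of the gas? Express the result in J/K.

Entropy is a state function: ΔS = nC_V ln(T₂/T₁) + nR ln(V₂/V₁), with C_V = 3R/2 = 12.47 J mol⁻¹ K⁻¹ for a monoatomic ideal gas.
ΔS = 1.5 × [12.47 × ln(862/586) + 8.314 × ln(75.8/26.5)] = 20.3 J/K.

ΔS = 20.3 J/K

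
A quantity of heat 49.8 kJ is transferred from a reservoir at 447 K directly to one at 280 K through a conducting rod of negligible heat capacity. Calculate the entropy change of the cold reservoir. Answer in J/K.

The cold reservoir gains heat Q, so ΔS_cold = +Q/T_C = 49800/280 = 178 J/K.

ΔS_cold = 178 J/K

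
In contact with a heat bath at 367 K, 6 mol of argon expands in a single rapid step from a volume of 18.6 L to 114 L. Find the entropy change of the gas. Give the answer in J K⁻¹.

ΔS_gas = 90.4 J/K

Entropy is a state function, so ΔS_gas depends only on the end states.
For an isothermal ideal gas ΔS_gas = nR ln(V₂/V₁) = 6 × 8.314 × ln(114/18.6) = 90.4 J/K.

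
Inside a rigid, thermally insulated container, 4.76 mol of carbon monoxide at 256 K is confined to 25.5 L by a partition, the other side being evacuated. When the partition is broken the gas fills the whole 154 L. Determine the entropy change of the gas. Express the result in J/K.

ΔS_gas = 71.2 J/K

For an ideal gas in free expansion Q = 0 and W = 0, so T is unchanged.
Entropy is a state function; using a reversible isothermal path, ΔS_gas = nR ln(V₂/V₁) = 4.76 × 8.314 × ln(154/25.5) = 71.2 J/K.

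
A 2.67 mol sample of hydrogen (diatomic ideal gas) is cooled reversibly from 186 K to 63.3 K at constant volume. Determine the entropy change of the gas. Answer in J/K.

At constant volume, ΔS = nC_V ln(T₂/T₁) with C_V = 5R/2 = 20.79 J mol⁻¹ K⁻¹.
ΔS = 2.67 × 20.79 × ln(63.3/186) = -59.8 J/K.

ΔS = -59.8 J/K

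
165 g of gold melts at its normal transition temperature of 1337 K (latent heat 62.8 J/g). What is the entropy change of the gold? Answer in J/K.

Heat absorbed by the substance: Q = mL = 165 × 62.8 = 10362 J.
At constant T, ΔS = Q_rev/T = 10362 / 1337 = 7.75 J/K.

ΔS = 7.75 J/K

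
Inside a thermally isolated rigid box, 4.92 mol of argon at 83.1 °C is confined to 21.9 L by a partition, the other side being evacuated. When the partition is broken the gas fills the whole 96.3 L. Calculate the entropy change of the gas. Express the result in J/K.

ΔS_gas = 60.6 J/K

For an ideal gas in free expansion Q = 0 and W = 0, so T is unchanged.
Entropy is a state function; using a reversible isothermal path, ΔS_gas = nR ln(V₂/V₁) = 4.92 × 8.314 × ln(96.3/21.9) = 60.6 J/K.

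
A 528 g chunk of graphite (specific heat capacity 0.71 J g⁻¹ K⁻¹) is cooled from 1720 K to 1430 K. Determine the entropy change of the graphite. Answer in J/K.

ΔS = -69.2 J/K

ΔS = ∫dQ_rev/T = m c ln(T₂/T₁) = 528 × 0.71 × ln(1430/1720) = -69.2 J/K.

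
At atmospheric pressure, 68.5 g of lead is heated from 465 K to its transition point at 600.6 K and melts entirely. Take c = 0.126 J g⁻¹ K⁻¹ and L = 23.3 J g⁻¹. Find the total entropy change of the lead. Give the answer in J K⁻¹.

Warming step: ΔS₁ = m c ln(T_tr/T_i) = 68.5 × 0.126 × ln(600.6/465) = 2.209 J/K.
Phase change: ΔS₂ = +mL/T_tr = 68.5 × 23.3 / 600.6 = 2.657 J/K.
ΔS_total = (2.209) + (2.657) = 4.87 J/K.

ΔS = 4.87 J/K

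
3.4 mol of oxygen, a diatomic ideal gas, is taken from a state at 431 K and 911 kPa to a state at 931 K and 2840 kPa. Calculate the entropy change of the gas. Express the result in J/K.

ΔS = nC_p ln(T₂/T₁) − nR ln(P₂/P₁), with C_p = 7R/2 = 29.1 J mol⁻¹ K⁻¹ for a diatomic ideal gas.
ΔS = 3.4 × [29.1 × ln(931/431) − 8.314 × ln(2840/911)] = 44.1 J/K.

ΔS = 44.1 J/K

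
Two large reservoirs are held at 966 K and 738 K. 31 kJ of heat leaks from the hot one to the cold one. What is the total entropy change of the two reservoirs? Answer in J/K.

ΔS_total = 9.91 J/K

ΔS_hot = −Q/T_H = −31000/966 = -32.091 J/K and ΔS_cold = +Q/T_C = 31000/738 = 42.005 J/K.
ΔS_total = -32.091 + 42.005 = 9.91 J/K, positive as the second law requires.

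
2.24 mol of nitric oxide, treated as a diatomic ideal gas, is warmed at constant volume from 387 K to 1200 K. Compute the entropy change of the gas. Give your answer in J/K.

ΔS = 52.7 J/K

At constant volume, ΔS = nC_V ln(T₂/T₁) with C_V = 5R/2 = 20.79 J mol⁻¹ K⁻¹.
ΔS = 2.24 × 20.79 × ln(1200/387) = 52.7 J/K.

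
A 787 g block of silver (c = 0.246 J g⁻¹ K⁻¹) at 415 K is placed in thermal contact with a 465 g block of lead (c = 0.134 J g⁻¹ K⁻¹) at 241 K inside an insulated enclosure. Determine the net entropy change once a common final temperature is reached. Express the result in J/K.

ΔS_total = 6.31 J/K

Energy balance: T_f = (m₁c₁T₁ + m₂c₂T₂)/(m₁c₁ + m₂c₂) = 372.63 K.
ΔS₁ = m₁c₁ ln(T_f/T₁) = 193.602 × ln(372.63/415) = -20.847 J/K.
ΔS₂ = m₂c₂ ln(T_f/T₂) = 62.31 × ln(372.63/241) = 27.155 J/K.
ΔS_total = -20.847 + 27.155 = 6.31 J/K.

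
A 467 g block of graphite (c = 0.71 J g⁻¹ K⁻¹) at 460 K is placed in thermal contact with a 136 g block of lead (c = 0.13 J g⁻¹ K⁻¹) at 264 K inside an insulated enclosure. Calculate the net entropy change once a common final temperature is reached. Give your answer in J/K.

Energy balance: T_f = (m₁c₁T₁ + m₂c₂T₂)/(m₁c₁ + m₂c₂) = 450.08 K.
ΔS₁ = m₁c₁ ln(T_f/T₁) = 331.57 × ln(450.08/460) = -7.23 J/K.
ΔS₂ = m₂c₂ ln(T_f/T₂) = 17.68 × ln(450.08/264) = 9.432 J/K.
ΔS_total = -7.23 + 9.432 = 2.2 J/K.

ΔS_total = 2.2 J/K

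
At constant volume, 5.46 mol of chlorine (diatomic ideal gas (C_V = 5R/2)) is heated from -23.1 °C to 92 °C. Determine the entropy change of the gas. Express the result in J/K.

ΔS = 43 J/K

In kelvin: T₁ = 250.05 K, T₂ = 365.15 K. At constant volume, ΔS = nC_V ln(T₂/T₁) with C_V = 5R/2 = 20.79 J mol⁻¹ K⁻¹.
ΔS = 5.46 × 20.79 × ln(365.15/250.05) = 43 J/K.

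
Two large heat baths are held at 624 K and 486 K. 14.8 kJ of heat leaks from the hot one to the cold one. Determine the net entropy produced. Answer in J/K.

ΔS_total = 6.73 J/K

ΔS_hot = −Q/T_H = −14800/624 = -23.72 J/K and ΔS_cold = +Q/T_C = 14800/486 = 30.45 J/K.
ΔS_total = -23.72 + 30.45 = 6.73 J/K, positive as the second law requires.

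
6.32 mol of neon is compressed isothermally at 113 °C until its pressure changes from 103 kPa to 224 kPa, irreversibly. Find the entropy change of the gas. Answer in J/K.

Entropy is a state function, so ΔS_gas depends only on the end states.
For an isothermal ideal gas ΔS_gas = nR ln(P₁/P₂) = 6.32 × 8.314 × ln(103/224) = -40.8 J/K.

ΔS_gas = -40.8 J/K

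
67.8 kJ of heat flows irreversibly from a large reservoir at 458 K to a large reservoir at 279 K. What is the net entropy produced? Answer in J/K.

ΔS_total = 95 J/K

ΔS_hot = −Q/T_H = −67800/458 = -148 J/K and ΔS_cold = +Q/T_C = 67800/279 = 243 J/K.
ΔS_total = -148 + 243 = 95 J/K, positive as the second law requires.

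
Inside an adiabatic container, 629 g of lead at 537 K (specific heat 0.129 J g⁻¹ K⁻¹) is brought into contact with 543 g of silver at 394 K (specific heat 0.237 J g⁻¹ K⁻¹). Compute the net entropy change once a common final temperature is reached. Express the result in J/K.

Energy balance: T_f = (m₁c₁T₁ + m₂c₂T₂)/(m₁c₁ + m₂c₂) = 449.3 K.
ΔS₁ = m₁c₁ ln(T_f/T₁) = 81.141 × ln(449.3/537) = -14.47 J/K.
ΔS₂ = m₂c₂ ln(T_f/T₂) = 128.691 × ln(449.3/394) = 16.9 J/K.
ΔS_total = -14.47 + 16.9 = 2.43 J/K.

ΔS_total = 2.43 J/K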